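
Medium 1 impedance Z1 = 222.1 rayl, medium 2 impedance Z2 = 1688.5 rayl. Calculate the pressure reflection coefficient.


Given values:
  Z1 = 222.1 rayl, Z2 = 1688.5 rayl
Formula: R = (Z2 - Z1) / (Z2 + Z1)
Numerator: Z2 - Z1 = 1688.5 - 222.1 = 1466.4
Denominator: Z2 + Z1 = 1688.5 + 222.1 = 1910.6
R = 1466.4 / 1910.6 = 0.7675

0.7675


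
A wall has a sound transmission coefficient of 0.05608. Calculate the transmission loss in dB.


Given values:
  tau = 0.05608
Formula: TL = 10 * log10(1 / tau)
Compute 1 / tau = 1 / 0.05608 = 17.8317
Compute log10(17.8317) = 1.251193
TL = 10 * 1.251193 = 12.51

12.51 dB


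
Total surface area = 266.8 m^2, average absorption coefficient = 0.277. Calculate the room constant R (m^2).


Given values:
  S = 266.8 m^2, alpha = 0.277
Formula: R = S * alpha / (1 - alpha)
Numerator: 266.8 * 0.277 = 73.9036
Denominator: 1 - 0.277 = 0.723
R = 73.9036 / 0.723 = 102.22

102.22 m^2


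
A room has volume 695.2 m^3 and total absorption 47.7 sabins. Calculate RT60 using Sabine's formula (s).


Given values:
  V = 695.2 m^3
  A = 47.7 sabins
Formula: RT60 = 0.161 * V / A
Numerator: 0.161 * 695.2 = 111.9272
RT60 = 111.9272 / 47.7 = 2.346

2.346 s


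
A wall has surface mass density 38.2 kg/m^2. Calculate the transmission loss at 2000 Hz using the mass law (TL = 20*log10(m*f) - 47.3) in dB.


Given values:
  m = 38.2 kg/m^2, f = 2000 Hz
Formula: TL = 20 * log10(m * f) - 47.3
Compute m * f = 38.2 * 2000 = 76400.0
Compute log10(76400.0) = 4.883093
Compute 20 * 4.883093 = 97.6619
TL = 97.6619 - 47.3 = 50.36

50.36 dB


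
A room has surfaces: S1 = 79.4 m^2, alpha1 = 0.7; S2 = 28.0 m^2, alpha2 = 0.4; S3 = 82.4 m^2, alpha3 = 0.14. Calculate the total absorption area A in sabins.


Given surfaces:
  Surface 1: 79.4 * 0.7 = 55.58
  Surface 2: 28.0 * 0.4 = 11.2
  Surface 3: 82.4 * 0.14 = 11.536
Formula: A = sum(Si * alpha_i)
A = 55.58 + 11.2 + 11.536
A = 78.32

78.32 sabins


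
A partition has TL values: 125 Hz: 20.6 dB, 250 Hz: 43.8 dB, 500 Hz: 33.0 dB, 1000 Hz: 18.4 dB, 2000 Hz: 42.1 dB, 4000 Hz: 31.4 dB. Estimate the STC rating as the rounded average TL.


Given TL values at each frequency:
  125 Hz: 20.6 dB
  250 Hz: 43.8 dB
  500 Hz: 33.0 dB
  1000 Hz: 18.4 dB
  2000 Hz: 42.1 dB
  4000 Hz: 31.4 dB
Formula: STC ~ round(average of TL values)
Sum = 20.6 + 43.8 + 33.0 + 18.4 + 42.1 + 31.4 = 189.3
Average = 189.3 / 6 = 31.55
Rounded: 32

32


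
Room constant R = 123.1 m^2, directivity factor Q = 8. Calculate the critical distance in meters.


Given values:
  R = 123.1 m^2, Q = 8
Formula: d_c = 0.141 * sqrt(Q * R)
Compute Q * R = 8 * 123.1 = 984.8
Compute sqrt(984.8) = 31.3815
d_c = 0.141 * 31.3815 = 4.425

4.425 m


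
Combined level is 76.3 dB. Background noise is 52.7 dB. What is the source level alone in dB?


Given values:
  L_total = 76.3 dB, L_bg = 52.7 dB
Formula: L_source = 10 * log10(10^(L_total/10) - 10^(L_bg/10))
Convert to linear:
  10^(76.3/10) = 42657951.8802
  10^(52.7/10) = 186208.7137
Difference: 42657951.8802 - 186208.7137 = 42471743.1665
L_source = 10 * log10(42471743.1665) = 76.28

76.28 dB


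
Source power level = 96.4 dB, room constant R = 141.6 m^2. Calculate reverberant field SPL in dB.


Given values:
  Lw = 96.4 dB, R = 141.6 m^2
Formula: SPL = Lw + 10 * log10(4 / R)
Compute 4 / R = 4 / 141.6 = 0.028249
Compute 10 * log10(0.028249) = -15.49
SPL = 96.4 + (-15.49) = 80.91

80.91 dB


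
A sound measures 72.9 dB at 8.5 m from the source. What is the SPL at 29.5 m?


Given values:
  SPL1 = 72.9 dB, r1 = 8.5 m, r2 = 29.5 m
Formula: SPL2 = SPL1 - 20 * log10(r2 / r1)
Compute ratio: r2 / r1 = 29.5 / 8.5 = 3.4706
Compute log10: log10(3.4706) = 0.540405
Compute drop: 20 * 0.540405 = 10.8081
SPL2 = 72.9 - 10.8081 = 62.09

62.09 dB


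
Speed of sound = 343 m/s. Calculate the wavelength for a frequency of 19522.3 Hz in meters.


Given values:
  c = 343 m/s, f = 19522.3 Hz
Formula: lambda = c / f
lambda = 343 / 19522.3
lambda = 0.0176

0.0176 m


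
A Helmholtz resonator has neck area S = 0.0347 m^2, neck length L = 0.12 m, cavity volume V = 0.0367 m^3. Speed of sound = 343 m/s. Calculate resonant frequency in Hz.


Given values:
  S = 0.0347 m^2, L = 0.12 m, V = 0.0367 m^3, c = 343 m/s
Formula: f = (c / (2*pi)) * sqrt(S / (V * L))
Compute V * L = 0.0367 * 0.12 = 0.004404
Compute S / (V * L) = 0.0347 / 0.004404 = 7.8792
Compute sqrt(7.8792) = 2.806991
Compute c / (2*pi) = 343 / 6.283185 = 54.590148
f = 54.590148 * 2.806991 = 153.23

153.23 Hz


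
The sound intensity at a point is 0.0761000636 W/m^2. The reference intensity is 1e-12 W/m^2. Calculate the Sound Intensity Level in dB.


Given values:
  I = 0.0761000636 W/m^2
  I_ref = 1e-12 W/m^2
Formula: SIL = 10 * log10(I / I_ref)
Compute ratio: I / I_ref = 76100063600
Compute log10: log10(76100063600) = 10.881385
Multiply: SIL = 10 * 10.881385 = 108.81

108.81 dB


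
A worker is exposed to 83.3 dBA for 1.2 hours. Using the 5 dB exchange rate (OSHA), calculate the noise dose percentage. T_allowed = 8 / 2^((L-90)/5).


Given values:
  L = 83.3 dBA, T = 1.2 hours
Formula: T_allowed = 8 / 2^((L - 90) / 5)
Compute exponent: (83.3 - 90) / 5 = -1.34
Compute 2^(-1.34) = 0.395021
T_allowed = 8 / 0.395021 = 20.252088 hours
Dose = (T / T_allowed) * 100
Dose = (1.2 / 20.252088) * 100 = 5.93

5.93 %


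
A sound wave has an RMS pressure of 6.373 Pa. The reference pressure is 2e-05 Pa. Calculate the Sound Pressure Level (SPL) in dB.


Given values:
  p = 6.373 Pa
  p_ref = 2e-05 Pa
Formula: SPL = 20 * log10(p / p_ref)
Compute ratio: p / p_ref = 6.373 / 2e-05 = 318650
Compute log10: log10(318650) = 5.503314
Multiply: SPL = 20 * 5.503314 = 110.07

110.07 dB


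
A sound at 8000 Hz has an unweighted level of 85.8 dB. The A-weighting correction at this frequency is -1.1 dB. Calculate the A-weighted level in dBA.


Given values:
  SPL = 85.8 dB
  A-weighting at 8000 Hz = -1.1 dB
Formula: L_A = SPL + A_weight
L_A = 85.8 + (-1.1)
L_A = 84.7

84.7 dBA


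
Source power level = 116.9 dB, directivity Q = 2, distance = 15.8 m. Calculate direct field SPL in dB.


Given values:
  Lw = 116.9 dB, Q = 2, r = 15.8 m
Formula: SPL = Lw + 10 * log10(Q / (4 * pi * r^2))
Compute 4 * pi * r^2 = 4 * pi * 15.8^2 = 3137.0688
Compute Q / denom = 2 / 3137.0688 = 0.00063754
Compute 10 * log10(0.00063754) = -31.9549
SPL = 116.9 + (-31.9549) = 84.95

84.95 dB


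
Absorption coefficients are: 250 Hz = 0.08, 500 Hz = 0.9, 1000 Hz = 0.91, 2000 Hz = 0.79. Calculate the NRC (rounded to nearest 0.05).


Given values:
  a_250 = 0.08, a_500 = 0.9
  a_1000 = 0.91, a_2000 = 0.79
Formula: NRC = (a250 + a500 + a1000 + a2000) / 4
Sum = 0.08 + 0.9 + 0.91 + 0.79 = 2.68
NRC = 2.68 / 4 = 0.67
Rounded to nearest 0.05: 0.65

0.65


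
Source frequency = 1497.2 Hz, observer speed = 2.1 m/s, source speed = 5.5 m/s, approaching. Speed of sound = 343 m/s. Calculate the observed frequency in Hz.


Given values:
  f_s = 1497.2 Hz, v_o = 2.1 m/s, v_s = 5.5 m/s
  Direction: approaching
Formula: f_o = f_s * (c + v_o) / (c - v_s)
Numerator: c + v_o = 343 + 2.1 = 345.1
Denominator: c - v_s = 343 - 5.5 = 337.5
f_o = 1497.2 * 345.1 / 337.5 = 1530.91

1530.91 Hz


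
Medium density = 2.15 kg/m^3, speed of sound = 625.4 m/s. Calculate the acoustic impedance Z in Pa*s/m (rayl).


Given values:
  rho = 2.15 kg/m^3
  c = 625.4 m/s
Formula: Z = rho * c
Z = 2.15 * 625.4
Z = 1344.61

1344.61 rayl


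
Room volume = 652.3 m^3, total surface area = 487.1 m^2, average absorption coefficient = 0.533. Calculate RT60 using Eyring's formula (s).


Given values:
  V = 652.3 m^3, S = 487.1 m^2, alpha = 0.533
Formula: RT60 = 0.161 * V / (-S * ln(1 - alpha))
Compute ln(1 - 0.533) = ln(0.467) = -0.761426
Denominator: -487.1 * -0.761426 = 370.8906
Numerator: 0.161 * 652.3 = 105.0203
RT60 = 105.0203 / 370.8906 = 0.283

0.283 s


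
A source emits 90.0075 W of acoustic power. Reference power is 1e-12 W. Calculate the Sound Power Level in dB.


Given values:
  W = 90.0075 W
  W_ref = 1e-12 W
Formula: SWL = 10 * log10(W / W_ref)
Compute ratio: W / W_ref = 90007500000000
Compute log10: log10(90007500000000) = 13.954279
Multiply: SWL = 10 * 13.954279 = 139.54

139.54 dB


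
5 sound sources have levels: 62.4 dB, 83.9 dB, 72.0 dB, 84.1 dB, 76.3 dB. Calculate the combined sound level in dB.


Formula: L_total = 10 * log10( sum(10^(Li/10)) )
  Source 1: 10^(62.4/10) = 1737800.8287
  Source 2: 10^(83.9/10) = 245470891.5685
  Source 3: 10^(72.0/10) = 15848931.9246
  Source 4: 10^(84.1/10) = 257039578.2769
  Source 5: 10^(76.3/10) = 42657951.8802
Sum of linear values = 562755154.4789
L_total = 10 * log10(562755154.4789) = 87.5

87.5 dB


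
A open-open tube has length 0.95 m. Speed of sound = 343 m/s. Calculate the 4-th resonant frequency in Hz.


Given values:
  Tube type: open-open, L = 0.95 m, c = 343 m/s, n = 4
Formula: f_n = n * c / (2 * L)
Compute 2 * L = 2 * 0.95 = 1.9
f = 4 * 343 / 1.9
f = 722.11

722.11 Hz


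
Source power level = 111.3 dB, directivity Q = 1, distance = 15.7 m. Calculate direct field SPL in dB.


Given values:
  Lw = 111.3 dB, Q = 1, r = 15.7 m
Formula: SPL = Lw + 10 * log10(Q / (4 * pi * r^2))
Compute 4 * pi * r^2 = 4 * pi * 15.7^2 = 3097.4847
Compute Q / denom = 1 / 3097.4847 = 0.00032284
Compute 10 * log10(0.00032284) = -34.9101
SPL = 111.3 + (-34.9101) = 76.39

76.39 dB


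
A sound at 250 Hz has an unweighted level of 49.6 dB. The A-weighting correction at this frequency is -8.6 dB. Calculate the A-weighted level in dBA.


Given values:
  SPL = 49.6 dB
  A-weighting at 250 Hz = -8.6 dB
Formula: L_A = SPL + A_weight
L_A = 49.6 + (-8.6)
L_A = 41.0

41.0 dBA


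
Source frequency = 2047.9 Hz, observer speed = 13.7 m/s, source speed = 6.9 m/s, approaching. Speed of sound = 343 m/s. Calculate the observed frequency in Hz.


Given values:
  f_s = 2047.9 Hz, v_o = 13.7 m/s, v_s = 6.9 m/s
  Direction: approaching
Formula: f_o = f_s * (c + v_o) / (c - v_s)
Numerator: c + v_o = 343 + 13.7 = 356.7
Denominator: c - v_s = 343 - 6.9 = 336.1
f_o = 2047.9 * 356.7 / 336.1 = 2173.42

2173.42 Hz


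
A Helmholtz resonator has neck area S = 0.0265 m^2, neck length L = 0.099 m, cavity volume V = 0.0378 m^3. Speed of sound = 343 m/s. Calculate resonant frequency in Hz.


Given values:
  S = 0.0265 m^2, L = 0.099 m, V = 0.0378 m^3, c = 343 m/s
Formula: f = (c / (2*pi)) * sqrt(S / (V * L))
Compute V * L = 0.0378 * 0.099 = 0.0037422
Compute S / (V * L) = 0.0265 / 0.0037422 = 7.0814
Compute sqrt(7.0814) = 2.66109
Compute c / (2*pi) = 343 / 6.283185 = 54.590148
f = 54.590148 * 2.66109 = 145.27

145.27 Hz


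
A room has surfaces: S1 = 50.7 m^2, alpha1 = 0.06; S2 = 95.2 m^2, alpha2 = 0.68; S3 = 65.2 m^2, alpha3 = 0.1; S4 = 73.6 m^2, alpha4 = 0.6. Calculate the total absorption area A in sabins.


Given surfaces:
  Surface 1: 50.7 * 0.06 = 3.042
  Surface 2: 95.2 * 0.68 = 64.736
  Surface 3: 65.2 * 0.1 = 6.52
  Surface 4: 73.6 * 0.6 = 44.16
Formula: A = sum(Si * alpha_i)
A = 3.042 + 64.736 + 6.52 + 44.16
A = 118.46

118.46 sabins


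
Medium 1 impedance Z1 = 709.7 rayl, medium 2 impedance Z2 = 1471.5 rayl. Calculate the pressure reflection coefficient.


Given values:
  Z1 = 709.7 rayl, Z2 = 1471.5 rayl
Formula: R = (Z2 - Z1) / (Z2 + Z1)
Numerator: Z2 - Z1 = 1471.5 - 709.7 = 761.8
Denominator: Z2 + Z1 = 1471.5 + 709.7 = 2181.2
R = 761.8 / 2181.2 = 0.3493

0.3493


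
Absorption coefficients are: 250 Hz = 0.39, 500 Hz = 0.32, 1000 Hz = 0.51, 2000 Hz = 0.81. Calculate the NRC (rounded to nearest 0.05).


Given values:
  a_250 = 0.39, a_500 = 0.32
  a_1000 = 0.51, a_2000 = 0.81
Formula: NRC = (a250 + a500 + a1000 + a2000) / 4
Sum = 0.39 + 0.32 + 0.51 + 0.81 = 2.03
NRC = 2.03 / 4 = 0.5075
Rounded to nearest 0.05: 0.5

0.5


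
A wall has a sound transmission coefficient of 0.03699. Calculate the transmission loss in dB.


Given values:
  tau = 0.03699
Formula: TL = 10 * log10(1 / tau)
Compute 1 / tau = 1 / 0.03699 = 27.0343
Compute log10(27.0343) = 1.431915
TL = 10 * 1.431915 = 14.32

14.32 dB


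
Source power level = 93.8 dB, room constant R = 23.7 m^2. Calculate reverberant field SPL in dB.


Given values:
  Lw = 93.8 dB, R = 23.7 m^2
Formula: SPL = Lw + 10 * log10(4 / R)
Compute 4 / R = 4 / 23.7 = 0.168776
Compute 10 * log10(0.168776) = -7.7269
SPL = 93.8 + (-7.7269) = 86.07

86.07 dB


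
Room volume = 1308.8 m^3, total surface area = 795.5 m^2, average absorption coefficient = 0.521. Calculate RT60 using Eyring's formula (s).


Given values:
  V = 1308.8 m^3, S = 795.5 m^2, alpha = 0.521
Formula: RT60 = 0.161 * V / (-S * ln(1 - alpha))
Compute ln(1 - 0.521) = ln(0.479) = -0.736055
Denominator: -795.5 * -0.736055 = 585.5318
Numerator: 0.161 * 1308.8 = 210.7168
RT60 = 210.7168 / 585.5318 = 0.36

0.36 s


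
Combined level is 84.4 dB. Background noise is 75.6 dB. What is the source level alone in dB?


Given values:
  L_total = 84.4 dB, L_bg = 75.6 dB
Formula: L_source = 10 * log10(10^(L_total/10) - 10^(L_bg/10))
Convert to linear:
  10^(84.4/10) = 275422870.3338
  10^(75.6/10) = 36307805.477
Difference: 275422870.3338 - 36307805.477 = 239115064.8568
L_source = 10 * log10(239115064.8568) = 83.79

83.79 dB


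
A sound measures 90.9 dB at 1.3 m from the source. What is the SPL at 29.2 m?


Given values:
  SPL1 = 90.9 dB, r1 = 1.3 m, r2 = 29.2 m
Formula: SPL2 = SPL1 - 20 * log10(r2 / r1)
Compute ratio: r2 / r1 = 29.2 / 1.3 = 22.4615
Compute log10: log10(22.4615) = 1.351439
Compute drop: 20 * 1.351439 = 27.0288
SPL2 = 90.9 - 27.0288 = 63.87

63.87 dB


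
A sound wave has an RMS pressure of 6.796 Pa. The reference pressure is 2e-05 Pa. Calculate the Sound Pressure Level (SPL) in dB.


Given values:
  p = 6.796 Pa
  p_ref = 2e-05 Pa
Formula: SPL = 20 * log10(p / p_ref)
Compute ratio: p / p_ref = 6.796 / 2e-05 = 339800
Compute log10: log10(339800) = 5.531223
Multiply: SPL = 20 * 5.531223 = 110.62

110.62 dB


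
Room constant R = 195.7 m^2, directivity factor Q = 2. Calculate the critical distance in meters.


Given values:
  R = 195.7 m^2, Q = 2
Formula: d_c = 0.141 * sqrt(Q * R)
Compute Q * R = 2 * 195.7 = 391.4
Compute sqrt(391.4) = 19.7838
d_c = 0.141 * 19.7838 = 2.79

2.79 m


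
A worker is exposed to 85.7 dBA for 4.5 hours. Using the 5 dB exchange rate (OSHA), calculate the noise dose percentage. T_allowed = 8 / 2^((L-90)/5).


Given values:
  L = 85.7 dBA, T = 4.5 hours
Formula: T_allowed = 8 / 2^((L - 90) / 5)
Compute exponent: (85.7 - 90) / 5 = -0.86
Compute 2^(-0.86) = 0.550953
T_allowed = 8 / 0.550953 = 14.520295 hours
Dose = (T / T_allowed) * 100
Dose = (4.5 / 14.520295) * 100 = 30.99

30.99 %


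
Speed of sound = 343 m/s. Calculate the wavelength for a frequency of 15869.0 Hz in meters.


Given values:
  c = 343 m/s, f = 15869.0 Hz
Formula: lambda = c / f
lambda = 343 / 15869.0
lambda = 0.0216

0.0216 m


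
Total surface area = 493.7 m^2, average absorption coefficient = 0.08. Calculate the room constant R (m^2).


Given values:
  S = 493.7 m^2, alpha = 0.08
Formula: R = S * alpha / (1 - alpha)
Numerator: 493.7 * 0.08 = 39.496
Denominator: 1 - 0.08 = 0.92
R = 39.496 / 0.92 = 42.93

42.93 m^2


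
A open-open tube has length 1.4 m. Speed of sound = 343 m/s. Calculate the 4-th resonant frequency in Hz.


Given values:
  Tube type: open-open, L = 1.4 m, c = 343 m/s, n = 4
Formula: f_n = n * c / (2 * L)
Compute 2 * L = 2 * 1.4 = 2.8
f = 4 * 343 / 2.8
f = 490.0

490.0 Hz


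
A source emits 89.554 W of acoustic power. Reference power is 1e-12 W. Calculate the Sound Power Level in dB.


Given values:
  W = 89.554 W
  W_ref = 1e-12 W
Formula: SWL = 10 * log10(W / W_ref)
Compute ratio: W / W_ref = 89554000000000
Compute log10: log10(89554000000000) = 13.952085
Multiply: SWL = 10 * 13.952085 = 139.52

139.52 dB


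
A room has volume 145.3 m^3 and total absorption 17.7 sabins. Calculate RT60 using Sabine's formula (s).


Given values:
  V = 145.3 m^3
  A = 17.7 sabins
Formula: RT60 = 0.161 * V / A
Numerator: 0.161 * 145.3 = 23.3933
RT60 = 23.3933 / 17.7 = 1.322

1.322 s


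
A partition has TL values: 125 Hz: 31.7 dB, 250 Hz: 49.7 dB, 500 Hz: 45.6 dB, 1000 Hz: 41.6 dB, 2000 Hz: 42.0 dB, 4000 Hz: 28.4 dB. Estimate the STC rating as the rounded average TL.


Given TL values at each frequency:
  125 Hz: 31.7 dB
  250 Hz: 49.7 dB
  500 Hz: 45.6 dB
  1000 Hz: 41.6 dB
  2000 Hz: 42.0 dB
  4000 Hz: 28.4 dB
Formula: STC ~ round(average of TL values)
Sum = 31.7 + 49.7 + 45.6 + 41.6 + 42.0 + 28.4 = 239.0
Average = 239.0 / 6 = 39.83
Rounded: 40

40


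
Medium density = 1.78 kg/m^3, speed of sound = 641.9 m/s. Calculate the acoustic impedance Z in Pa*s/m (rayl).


Given values:
  rho = 1.78 kg/m^3
  c = 641.9 m/s
Formula: Z = rho * c
Z = 1.78 * 641.9
Z = 1142.58

1142.58 rayl


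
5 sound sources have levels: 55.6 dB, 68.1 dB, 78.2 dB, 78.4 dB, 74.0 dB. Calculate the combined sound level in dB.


Formula: L_total = 10 * log10( sum(10^(Li/10)) )
  Source 1: 10^(55.6/10) = 363078.0548
  Source 2: 10^(68.1/10) = 6456542.2903
  Source 3: 10^(78.2/10) = 66069344.8008
  Source 4: 10^(78.4/10) = 69183097.0919
  Source 5: 10^(74.0/10) = 25118864.3151
Sum of linear values = 167190926.5529
L_total = 10 * log10(167190926.5529) = 82.23

82.23 dB


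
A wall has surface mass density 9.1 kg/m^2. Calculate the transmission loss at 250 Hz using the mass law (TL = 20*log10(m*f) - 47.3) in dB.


Given values:
  m = 9.1 kg/m^2, f = 250 Hz
Formula: TL = 20 * log10(m * f) - 47.3
Compute m * f = 9.1 * 250 = 2275.0
Compute log10(2275.0) = 3.356981
Compute 20 * 3.356981 = 67.1396
TL = 67.1396 - 47.3 = 19.84

19.84 dB


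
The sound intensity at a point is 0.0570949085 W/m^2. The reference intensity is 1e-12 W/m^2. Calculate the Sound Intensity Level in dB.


Given values:
  I = 0.0570949085 W/m^2
  I_ref = 1e-12 W/m^2
Formula: SIL = 10 * log10(I / I_ref)
Compute ratio: I / I_ref = 57094908500
Compute log10: log10(57094908500) = 10.756597
Multiply: SIL = 10 * 10.756597 = 107.57

107.57 dB


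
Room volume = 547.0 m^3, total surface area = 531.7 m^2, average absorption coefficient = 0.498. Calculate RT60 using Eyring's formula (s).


Given values:
  V = 547.0 m^3, S = 531.7 m^2, alpha = 0.498
Formula: RT60 = 0.161 * V / (-S * ln(1 - alpha))
Compute ln(1 - 0.498) = ln(0.502) = -0.689155
Denominator: -531.7 * -0.689155 = 366.4237
Numerator: 0.161 * 547.0 = 88.067
RT60 = 88.067 / 366.4237 = 0.24

0.24 s


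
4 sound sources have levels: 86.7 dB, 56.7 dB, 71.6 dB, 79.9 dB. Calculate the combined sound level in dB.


Formula: L_total = 10 * log10( sum(10^(Li/10)) )
  Source 1: 10^(86.7/10) = 467735141.2872
  Source 2: 10^(56.7/10) = 467735.1413
  Source 3: 10^(71.6/10) = 14454397.7075
  Source 4: 10^(79.9/10) = 97723722.0956
Sum of linear values = 580380996.2316
L_total = 10 * log10(580380996.2316) = 87.64

87.64 dB


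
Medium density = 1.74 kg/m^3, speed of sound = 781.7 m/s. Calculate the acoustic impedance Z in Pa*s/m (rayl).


Given values:
  rho = 1.74 kg/m^3
  c = 781.7 m/s
Formula: Z = rho * c
Z = 1.74 * 781.7
Z = 1360.16

1360.16 rayl


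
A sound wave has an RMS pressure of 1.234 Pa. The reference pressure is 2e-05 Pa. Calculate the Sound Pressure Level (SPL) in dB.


Given values:
  p = 1.234 Pa
  p_ref = 2e-05 Pa
Formula: SPL = 20 * log10(p / p_ref)
Compute ratio: p / p_ref = 1.234 / 2e-05 = 61700
Compute log10: log10(61700) = 4.790285
Multiply: SPL = 20 * 4.790285 = 95.81

95.81 dB


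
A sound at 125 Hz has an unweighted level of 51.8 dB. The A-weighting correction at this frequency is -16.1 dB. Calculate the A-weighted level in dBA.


Given values:
  SPL = 51.8 dB
  A-weighting at 125 Hz = -16.1 dB
Formula: L_A = SPL + A_weight
L_A = 51.8 + (-16.1)
L_A = 35.7

35.7 dBA


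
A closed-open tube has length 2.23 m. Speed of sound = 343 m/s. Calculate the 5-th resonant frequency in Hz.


Given values:
  Tube type: closed-open, L = 2.23 m, c = 343 m/s, n = 5
Formula: f_n = (2n - 1) * c / (4 * L)
Compute 2n - 1 = 2*5 - 1 = 9
Compute 4 * L = 4 * 2.23 = 8.92
f = 9 * 343 / 8.92
f = 346.08

346.08 Hz


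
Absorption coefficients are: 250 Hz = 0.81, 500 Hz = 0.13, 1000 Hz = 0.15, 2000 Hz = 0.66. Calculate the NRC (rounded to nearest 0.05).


Given values:
  a_250 = 0.81, a_500 = 0.13
  a_1000 = 0.15, a_2000 = 0.66
Formula: NRC = (a250 + a500 + a1000 + a2000) / 4
Sum = 0.81 + 0.13 + 0.15 + 0.66 = 1.75
NRC = 1.75 / 4 = 0.4375
Rounded to nearest 0.05: 0.45

0.45


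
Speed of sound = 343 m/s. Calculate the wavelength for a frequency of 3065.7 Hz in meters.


Given values:
  c = 343 m/s, f = 3065.7 Hz
Formula: lambda = c / f
lambda = 343 / 3065.7
lambda = 0.1119

0.1119 m


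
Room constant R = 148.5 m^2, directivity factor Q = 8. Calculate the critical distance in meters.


Given values:
  R = 148.5 m^2, Q = 8
Formula: d_c = 0.141 * sqrt(Q * R)
Compute Q * R = 8 * 148.5 = 1188.0
Compute sqrt(1188.0) = 34.4674
d_c = 0.141 * 34.4674 = 4.86

4.86 m


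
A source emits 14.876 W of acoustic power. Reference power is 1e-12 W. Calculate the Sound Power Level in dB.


Given values:
  W = 14.876 W
  W_ref = 1e-12 W
Formula: SWL = 10 * log10(W / W_ref)
Compute ratio: W / W_ref = 14876000000000
Compute log10: log10(14876000000000) = 13.172486
Multiply: SWL = 10 * 13.172486 = 131.72

131.72 dB


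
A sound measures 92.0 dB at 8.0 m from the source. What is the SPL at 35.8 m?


Given values:
  SPL1 = 92.0 dB, r1 = 8.0 m, r2 = 35.8 m
Formula: SPL2 = SPL1 - 20 * log10(r2 / r1)
Compute ratio: r2 / r1 = 35.8 / 8.0 = 4.475
Compute log10: log10(4.475) = 0.650793
Compute drop: 20 * 0.650793 = 13.0159
SPL2 = 92.0 - 13.0159 = 78.98

78.98 dB


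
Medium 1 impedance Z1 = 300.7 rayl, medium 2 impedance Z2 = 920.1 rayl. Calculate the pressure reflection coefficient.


Given values:
  Z1 = 300.7 rayl, Z2 = 920.1 rayl
Formula: R = (Z2 - Z1) / (Z2 + Z1)
Numerator: Z2 - Z1 = 920.1 - 300.7 = 619.4
Denominator: Z2 + Z1 = 920.1 + 300.7 = 1220.8
R = 619.4 / 1220.8 = 0.5074

0.5074


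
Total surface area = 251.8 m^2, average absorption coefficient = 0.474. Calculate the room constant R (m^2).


Given values:
  S = 251.8 m^2, alpha = 0.474
Formula: R = S * alpha / (1 - alpha)
Numerator: 251.8 * 0.474 = 119.3532
Denominator: 1 - 0.474 = 0.526
R = 119.3532 / 0.526 = 226.91

226.91 m^2


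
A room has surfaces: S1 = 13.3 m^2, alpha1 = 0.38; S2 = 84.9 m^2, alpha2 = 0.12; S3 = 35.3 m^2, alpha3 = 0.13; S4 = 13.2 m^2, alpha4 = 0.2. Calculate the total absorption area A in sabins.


Given surfaces:
  Surface 1: 13.3 * 0.38 = 5.054
  Surface 2: 84.9 * 0.12 = 10.188
  Surface 3: 35.3 * 0.13 = 4.589
  Surface 4: 13.2 * 0.2 = 2.64
Formula: A = sum(Si * alpha_i)
A = 5.054 + 10.188 + 4.589 + 2.64
A = 22.47

22.47 sabins


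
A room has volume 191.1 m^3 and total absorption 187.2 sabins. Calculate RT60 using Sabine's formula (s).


Given values:
  V = 191.1 m^3
  A = 187.2 sabins
Formula: RT60 = 0.161 * V / A
Numerator: 0.161 * 191.1 = 30.7671
RT60 = 30.7671 / 187.2 = 0.164

0.164 s


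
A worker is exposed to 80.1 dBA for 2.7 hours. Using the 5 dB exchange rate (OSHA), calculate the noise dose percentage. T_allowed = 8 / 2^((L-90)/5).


Given values:
  L = 80.1 dBA, T = 2.7 hours
Formula: T_allowed = 8 / 2^((L - 90) / 5)
Compute exponent: (80.1 - 90) / 5 = -1.98
Compute 2^(-1.98) = 0.25349
T_allowed = 8 / 0.25349 = 31.55943 hours
Dose = (T / T_allowed) * 100
Dose = (2.7 / 31.55943) * 100 = 8.56

8.56 %


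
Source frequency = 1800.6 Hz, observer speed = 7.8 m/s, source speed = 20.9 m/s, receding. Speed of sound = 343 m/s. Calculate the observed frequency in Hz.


Given values:
  f_s = 1800.6 Hz, v_o = 7.8 m/s, v_s = 20.9 m/s
  Direction: receding
Formula: f_o = f_s * (c - v_o) / (c + v_s)
Numerator: c - v_o = 343 - 7.8 = 335.2
Denominator: c + v_s = 343 + 20.9 = 363.9
f_o = 1800.6 * 335.2 / 363.9 = 1658.59

1658.59 Hz


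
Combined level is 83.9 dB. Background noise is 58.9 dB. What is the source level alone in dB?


Given values:
  L_total = 83.9 dB, L_bg = 58.9 dB
Formula: L_source = 10 * log10(10^(L_total/10) - 10^(L_bg/10))
Convert to linear:
  10^(83.9/10) = 245470891.5685
  10^(58.9/10) = 776247.1166
Difference: 245470891.5685 - 776247.1166 = 244694644.4519
L_source = 10 * log10(244694644.4519) = 83.89

83.89 dB


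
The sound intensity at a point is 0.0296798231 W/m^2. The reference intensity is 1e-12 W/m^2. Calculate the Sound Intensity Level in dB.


Given values:
  I = 0.0296798231 W/m^2
  I_ref = 1e-12 W/m^2
Formula: SIL = 10 * log10(I / I_ref)
Compute ratio: I / I_ref = 29679823100
Compute log10: log10(29679823100) = 10.472461
Multiply: SIL = 10 * 10.472461 = 104.72

104.72 dB


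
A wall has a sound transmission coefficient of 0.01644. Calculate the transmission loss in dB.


Given values:
  tau = 0.01644
Formula: TL = 10 * log10(1 / tau)
Compute 1 / tau = 1 / 0.01644 = 60.8273
Compute log10(60.8273) = 1.784099
TL = 10 * 1.784099 = 17.84

17.84 dB


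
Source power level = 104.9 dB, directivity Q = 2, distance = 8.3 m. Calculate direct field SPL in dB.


Given values:
  Lw = 104.9 dB, Q = 2, r = 8.3 m
Formula: SPL = Lw + 10 * log10(Q / (4 * pi * r^2))
Compute 4 * pi * r^2 = 4 * pi * 8.3^2 = 865.6973
Compute Q / denom = 2 / 865.6973 = 0.00231028
Compute 10 * log10(0.00231028) = -26.3634
SPL = 104.9 + (-26.3634) = 78.54

78.54 dB


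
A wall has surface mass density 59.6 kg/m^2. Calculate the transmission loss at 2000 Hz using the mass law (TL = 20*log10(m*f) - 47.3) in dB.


Given values:
  m = 59.6 kg/m^2, f = 2000 Hz
Formula: TL = 20 * log10(m * f) - 47.3
Compute m * f = 59.6 * 2000 = 119200.0
Compute log10(119200.0) = 5.076276
Compute 20 * 5.076276 = 101.5255
TL = 101.5255 - 47.3 = 54.23

54.23 dB


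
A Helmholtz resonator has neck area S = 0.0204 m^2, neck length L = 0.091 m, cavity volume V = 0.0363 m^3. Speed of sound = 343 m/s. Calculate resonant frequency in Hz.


Given values:
  S = 0.0204 m^2, L = 0.091 m, V = 0.0363 m^3, c = 343 m/s
Formula: f = (c / (2*pi)) * sqrt(S / (V * L))
Compute V * L = 0.0363 * 0.091 = 0.0033033
Compute S / (V * L) = 0.0204 / 0.0033033 = 6.1756
Compute sqrt(6.1756) = 2.485075
Compute c / (2*pi) = 343 / 6.283185 = 54.590148
f = 54.590148 * 2.485075 = 135.66

135.66 Hz


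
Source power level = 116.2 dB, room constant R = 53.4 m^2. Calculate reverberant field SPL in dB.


Given values:
  Lw = 116.2 dB, R = 53.4 m^2
Formula: SPL = Lw + 10 * log10(4 / R)
Compute 4 / R = 4 / 53.4 = 0.074906
Compute 10 * log10(0.074906) = -11.2548
SPL = 116.2 + (-11.2548) = 104.95

104.95 dB


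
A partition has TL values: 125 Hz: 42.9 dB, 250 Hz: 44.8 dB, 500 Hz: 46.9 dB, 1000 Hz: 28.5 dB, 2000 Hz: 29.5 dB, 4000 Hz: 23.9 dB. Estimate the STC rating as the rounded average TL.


Given TL values at each frequency:
  125 Hz: 42.9 dB
  250 Hz: 44.8 dB
  500 Hz: 46.9 dB
  1000 Hz: 28.5 dB
  2000 Hz: 29.5 dB
  4000 Hz: 23.9 dB
Formula: STC ~ round(average of TL values)
Sum = 42.9 + 44.8 + 46.9 + 28.5 + 29.5 + 23.9 = 216.5
Average = 216.5 / 6 = 36.08
Rounded: 36

36


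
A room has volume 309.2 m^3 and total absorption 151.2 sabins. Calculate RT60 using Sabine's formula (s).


Given values:
  V = 309.2 m^3
  A = 151.2 sabins
Formula: RT60 = 0.161 * V / A
Numerator: 0.161 * 309.2 = 49.7812
RT60 = 49.7812 / 151.2 = 0.329

0.329 s


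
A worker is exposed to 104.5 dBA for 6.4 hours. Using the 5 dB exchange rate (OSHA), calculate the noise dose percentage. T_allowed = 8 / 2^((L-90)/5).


Given values:
  L = 104.5 dBA, T = 6.4 hours
Formula: T_allowed = 8 / 2^((L - 90) / 5)
Compute exponent: (104.5 - 90) / 5 = 2.9
Compute 2^(2.9) = 7.464264
T_allowed = 8 / 7.464264 = 1.071773 hours
Dose = (T / T_allowed) * 100
Dose = (6.4 / 1.071773) * 100 = 597.14

597.14 %


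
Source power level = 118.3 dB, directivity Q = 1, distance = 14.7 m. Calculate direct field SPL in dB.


Given values:
  Lw = 118.3 dB, Q = 1, r = 14.7 m
Formula: SPL = Lw + 10 * log10(Q / (4 * pi * r^2))
Compute 4 * pi * r^2 = 4 * pi * 14.7^2 = 2715.467
Compute Q / denom = 1 / 2715.467 = 0.00036826
Compute 10 * log10(0.00036826) = -34.3385
SPL = 118.3 + (-34.3385) = 83.96

83.96 dB


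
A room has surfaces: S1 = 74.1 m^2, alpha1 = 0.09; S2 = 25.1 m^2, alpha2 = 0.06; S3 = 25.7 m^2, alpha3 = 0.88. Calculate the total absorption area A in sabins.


Given surfaces:
  Surface 1: 74.1 * 0.09 = 6.669
  Surface 2: 25.1 * 0.06 = 1.506
  Surface 3: 25.7 * 0.88 = 22.616
Formula: A = sum(Si * alpha_i)
A = 6.669 + 1.506 + 22.616
A = 30.79

30.79 sabins


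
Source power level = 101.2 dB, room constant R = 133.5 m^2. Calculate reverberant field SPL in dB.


Given values:
  Lw = 101.2 dB, R = 133.5 m^2
Formula: SPL = Lw + 10 * log10(4 / R)
Compute 4 / R = 4 / 133.5 = 0.029963
Compute 10 * log10(0.029963) = -15.2341
SPL = 101.2 + (-15.2341) = 85.97

85.97 dB


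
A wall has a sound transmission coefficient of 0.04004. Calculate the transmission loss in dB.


Given values:
  tau = 0.04004
Formula: TL = 10 * log10(1 / tau)
Compute 1 / tau = 1 / 0.04004 = 24.975
Compute log10(24.975) = 1.397505
TL = 10 * 1.397505 = 13.98

13.98 dB


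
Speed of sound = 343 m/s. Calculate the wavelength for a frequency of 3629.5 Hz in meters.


Given values:
  c = 343 m/s, f = 3629.5 Hz
Formula: lambda = c / f
lambda = 343 / 3629.5
lambda = 0.0945

0.0945 m


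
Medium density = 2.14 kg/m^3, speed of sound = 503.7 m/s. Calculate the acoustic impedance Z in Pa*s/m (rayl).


Given values:
  rho = 2.14 kg/m^3
  c = 503.7 m/s
Formula: Z = rho * c
Z = 2.14 * 503.7
Z = 1077.92

1077.92 rayl


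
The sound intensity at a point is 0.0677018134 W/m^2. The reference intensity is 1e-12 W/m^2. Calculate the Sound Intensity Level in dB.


Given values:
  I = 0.0677018134 W/m^2
  I_ref = 1e-12 W/m^2
Formula: SIL = 10 * log10(I / I_ref)
Compute ratio: I / I_ref = 67701813400
Compute log10: log10(67701813400) = 10.8306
Multiply: SIL = 10 * 10.8306 = 108.31

108.31 dB


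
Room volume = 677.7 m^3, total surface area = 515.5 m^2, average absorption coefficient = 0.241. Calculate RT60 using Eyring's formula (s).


Given values:
  V = 677.7 m^3, S = 515.5 m^2, alpha = 0.241
Formula: RT60 = 0.161 * V / (-S * ln(1 - alpha))
Compute ln(1 - 0.241) = ln(0.759) = -0.275754
Denominator: -515.5 * -0.275754 = 142.1512
Numerator: 0.161 * 677.7 = 109.1097
RT60 = 109.1097 / 142.1512 = 0.768

0.768 s


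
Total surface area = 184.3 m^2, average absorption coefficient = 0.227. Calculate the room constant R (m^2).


Given values:
  S = 184.3 m^2, alpha = 0.227
Formula: R = S * alpha / (1 - alpha)
Numerator: 184.3 * 0.227 = 41.8361
Denominator: 1 - 0.227 = 0.773
R = 41.8361 / 0.773 = 54.12

54.12 m^2


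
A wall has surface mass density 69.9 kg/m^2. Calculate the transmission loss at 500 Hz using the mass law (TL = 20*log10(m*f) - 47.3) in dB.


Given values:
  m = 69.9 kg/m^2, f = 500 Hz
Formula: TL = 20 * log10(m * f) - 47.3
Compute m * f = 69.9 * 500 = 34950.0
Compute log10(34950.0) = 4.543447
Compute 20 * 4.543447 = 90.8689
TL = 90.8689 - 47.3 = 43.57

43.57 dB


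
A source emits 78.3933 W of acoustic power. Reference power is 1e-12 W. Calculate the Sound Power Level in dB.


Given values:
  W = 78.3933 W
  W_ref = 1e-12 W
Formula: SWL = 10 * log10(W / W_ref)
Compute ratio: W / W_ref = 78393300000000
Compute log10: log10(78393300000000) = 13.894279
Multiply: SWL = 10 * 13.894279 = 138.94

138.94 dB


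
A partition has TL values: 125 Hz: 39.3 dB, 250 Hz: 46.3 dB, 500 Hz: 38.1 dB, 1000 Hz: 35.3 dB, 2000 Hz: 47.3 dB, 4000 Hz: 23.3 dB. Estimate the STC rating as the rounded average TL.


Given TL values at each frequency:
  125 Hz: 39.3 dB
  250 Hz: 46.3 dB
  500 Hz: 38.1 dB
  1000 Hz: 35.3 dB
  2000 Hz: 47.3 dB
  4000 Hz: 23.3 dB
Formula: STC ~ round(average of TL values)
Sum = 39.3 + 46.3 + 38.1 + 35.3 + 47.3 + 23.3 = 229.6
Average = 229.6 / 6 = 38.27
Rounded: 38

38


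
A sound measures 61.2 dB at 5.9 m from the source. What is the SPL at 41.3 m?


Given values:
  SPL1 = 61.2 dB, r1 = 5.9 m, r2 = 41.3 m
Formula: SPL2 = SPL1 - 20 * log10(r2 / r1)
Compute ratio: r2 / r1 = 41.3 / 5.9 = 7.0
Compute log10: log10(7.0) = 0.845098
Compute drop: 20 * 0.845098 = 16.902
SPL2 = 61.2 - 16.902 = 44.3

44.3 dB


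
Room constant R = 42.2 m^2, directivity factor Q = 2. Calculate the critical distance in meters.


Given values:
  R = 42.2 m^2, Q = 2
Formula: d_c = 0.141 * sqrt(Q * R)
Compute Q * R = 2 * 42.2 = 84.4
Compute sqrt(84.4) = 9.1869
d_c = 0.141 * 9.1869 = 1.295

1.295 m


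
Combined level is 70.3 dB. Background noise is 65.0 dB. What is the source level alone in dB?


Given values:
  L_total = 70.3 dB, L_bg = 65.0 dB
Formula: L_source = 10 * log10(10^(L_total/10) - 10^(L_bg/10))
Convert to linear:
  10^(70.3/10) = 10715193.0524
  10^(65.0/10) = 3162277.6602
Difference: 10715193.0524 - 3162277.6602 = 7552915.3922
L_source = 10 * log10(7552915.3922) = 68.78

68.78 dB


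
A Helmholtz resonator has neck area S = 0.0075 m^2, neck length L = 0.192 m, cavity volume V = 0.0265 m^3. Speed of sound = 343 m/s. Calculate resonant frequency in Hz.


Given values:
  S = 0.0075 m^2, L = 0.192 m, V = 0.0265 m^3, c = 343 m/s
Formula: f = (c / (2*pi)) * sqrt(S / (V * L))
Compute V * L = 0.0265 * 0.192 = 0.005088
Compute S / (V * L) = 0.0075 / 0.005088 = 1.4741
Compute sqrt(1.4741) = 1.214125
Compute c / (2*pi) = 343 / 6.283185 = 54.590148
f = 54.590148 * 1.214125 = 66.28

66.28 Hz


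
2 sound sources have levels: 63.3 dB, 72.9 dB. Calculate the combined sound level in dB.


Formula: L_total = 10 * log10( sum(10^(Li/10)) )
  Source 1: 10^(63.3/10) = 2137962.0895
  Source 2: 10^(72.9/10) = 19498445.9976
Sum of linear values = 21636408.0871
L_total = 10 * log10(21636408.0871) = 73.35

73.35 dB


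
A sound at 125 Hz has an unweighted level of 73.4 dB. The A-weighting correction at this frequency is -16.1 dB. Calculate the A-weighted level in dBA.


Given values:
  SPL = 73.4 dB
  A-weighting at 125 Hz = -16.1 dB
Formula: L_A = SPL + A_weight
L_A = 73.4 + (-16.1)
L_A = 57.3

57.3 dBA


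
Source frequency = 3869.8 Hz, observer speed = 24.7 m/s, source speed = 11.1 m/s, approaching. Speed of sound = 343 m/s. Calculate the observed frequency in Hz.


Given values:
  f_s = 3869.8 Hz, v_o = 24.7 m/s, v_s = 11.1 m/s
  Direction: approaching
Formula: f_o = f_s * (c + v_o) / (c - v_s)
Numerator: c + v_o = 343 + 24.7 = 367.7
Denominator: c - v_s = 343 - 11.1 = 331.9
f_o = 3869.8 * 367.7 / 331.9 = 4287.21

4287.21 Hz


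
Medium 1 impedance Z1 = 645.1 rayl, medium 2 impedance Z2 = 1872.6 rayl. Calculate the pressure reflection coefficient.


Given values:
  Z1 = 645.1 rayl, Z2 = 1872.6 rayl
Formula: R = (Z2 - Z1) / (Z2 + Z1)
Numerator: Z2 - Z1 = 1872.6 - 645.1 = 1227.5
Denominator: Z2 + Z1 = 1872.6 + 645.1 = 2517.7
R = 1227.5 / 2517.7 = 0.4875

0.4875


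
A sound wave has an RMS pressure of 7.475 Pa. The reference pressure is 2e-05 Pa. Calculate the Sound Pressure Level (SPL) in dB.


Given values:
  p = 7.475 Pa
  p_ref = 2e-05 Pa
Formula: SPL = 20 * log10(p / p_ref)
Compute ratio: p / p_ref = 7.475 / 2e-05 = 373750
Compute log10: log10(373750) = 5.572581
Multiply: SPL = 20 * 5.572581 = 111.45

111.45 dB


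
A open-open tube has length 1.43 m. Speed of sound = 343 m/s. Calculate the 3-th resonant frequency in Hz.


Given values:
  Tube type: open-open, L = 1.43 m, c = 343 m/s, n = 3
Formula: f_n = n * c / (2 * L)
Compute 2 * L = 2 * 1.43 = 2.86
f = 3 * 343 / 2.86
f = 359.79

359.79 Hz


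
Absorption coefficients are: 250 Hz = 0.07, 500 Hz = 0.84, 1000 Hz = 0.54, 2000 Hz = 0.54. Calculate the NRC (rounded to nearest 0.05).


Given values:
  a_250 = 0.07, a_500 = 0.84
  a_1000 = 0.54, a_2000 = 0.54
Formula: NRC = (a250 + a500 + a1000 + a2000) / 4
Sum = 0.07 + 0.84 + 0.54 + 0.54 = 1.99
NRC = 1.99 / 4 = 0.4975
Rounded to nearest 0.05: 0.5

0.5


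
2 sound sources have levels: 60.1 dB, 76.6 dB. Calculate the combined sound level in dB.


Formula: L_total = 10 * log10( sum(10^(Li/10)) )
  Source 1: 10^(60.1/10) = 1023292.9923
  Source 2: 10^(76.6/10) = 45708818.9615
Sum of linear values = 46732111.9538
L_total = 10 * log10(46732111.9538) = 76.7

76.7 dB


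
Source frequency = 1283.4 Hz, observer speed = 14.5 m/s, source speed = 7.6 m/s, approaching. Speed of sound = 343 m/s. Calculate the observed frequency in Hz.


Given values:
  f_s = 1283.4 Hz, v_o = 14.5 m/s, v_s = 7.6 m/s
  Direction: approaching
Formula: f_o = f_s * (c + v_o) / (c - v_s)
Numerator: c + v_o = 343 + 14.5 = 357.5
Denominator: c - v_s = 343 - 7.6 = 335.4
f_o = 1283.4 * 357.5 / 335.4 = 1367.97

1367.97 Hz


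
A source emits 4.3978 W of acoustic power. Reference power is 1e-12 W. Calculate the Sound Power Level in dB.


Given values:
  W = 4.3978 W
  W_ref = 1e-12 W
Formula: SWL = 10 * log10(W / W_ref)
Compute ratio: W / W_ref = 4397800000000
Compute log10: log10(4397800000000) = 12.643235
Multiply: SWL = 10 * 12.643235 = 126.43

126.43 dB


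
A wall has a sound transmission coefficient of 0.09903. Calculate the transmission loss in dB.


Given values:
  tau = 0.09903
Formula: TL = 10 * log10(1 / tau)
Compute 1 / tau = 1 / 0.09903 = 10.098
Compute log10(10.098) = 1.004235
TL = 10 * 1.004235 = 10.04

10.04 dB


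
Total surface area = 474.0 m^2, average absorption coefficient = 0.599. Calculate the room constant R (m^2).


Given values:
  S = 474.0 m^2, alpha = 0.599
Formula: R = S * alpha / (1 - alpha)
Numerator: 474.0 * 0.599 = 283.926
Denominator: 1 - 0.599 = 0.401
R = 283.926 / 0.401 = 708.04

708.04 m^2


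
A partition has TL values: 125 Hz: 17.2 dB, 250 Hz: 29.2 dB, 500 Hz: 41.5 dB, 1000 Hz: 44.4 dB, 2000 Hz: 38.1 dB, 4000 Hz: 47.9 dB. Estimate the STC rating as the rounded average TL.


Given TL values at each frequency:
  125 Hz: 17.2 dB
  250 Hz: 29.2 dB
  500 Hz: 41.5 dB
  1000 Hz: 44.4 dB
  2000 Hz: 38.1 dB
  4000 Hz: 47.9 dB
Formula: STC ~ round(average of TL values)
Sum = 17.2 + 29.2 + 41.5 + 44.4 + 38.1 + 47.9 = 218.3
Average = 218.3 / 6 = 36.38
Rounded: 36

36


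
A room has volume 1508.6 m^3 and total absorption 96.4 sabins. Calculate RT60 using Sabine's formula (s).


Given values:
  V = 1508.6 m^3
  A = 96.4 sabins
Formula: RT60 = 0.161 * V / A
Numerator: 0.161 * 1508.6 = 242.8846
RT60 = 242.8846 / 96.4 = 2.52

2.52 s


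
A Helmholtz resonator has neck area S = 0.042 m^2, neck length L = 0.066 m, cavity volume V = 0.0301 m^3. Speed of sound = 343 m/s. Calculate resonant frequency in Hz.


Given values:
  S = 0.042 m^2, L = 0.066 m, V = 0.0301 m^3, c = 343 m/s
Formula: f = (c / (2*pi)) * sqrt(S / (V * L))
Compute V * L = 0.0301 * 0.066 = 0.0019866
Compute S / (V * L) = 0.042 / 0.0019866 = 21.1416
Compute sqrt(21.1416) = 4.598
Compute c / (2*pi) = 343 / 6.283185 = 54.590148
f = 54.590148 * 4.598 = 251.01

251.01 Hz


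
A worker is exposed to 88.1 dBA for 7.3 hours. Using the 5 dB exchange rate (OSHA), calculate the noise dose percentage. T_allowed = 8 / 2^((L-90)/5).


Given values:
  L = 88.1 dBA, T = 7.3 hours
Formula: T_allowed = 8 / 2^((L - 90) / 5)
Compute exponent: (88.1 - 90) / 5 = -0.38
Compute 2^(-0.38) = 0.768438
T_allowed = 8 / 0.768438 = 10.410729 hours
Dose = (T / T_allowed) * 100
Dose = (7.3 / 10.410729) * 100 = 70.12

70.12 %


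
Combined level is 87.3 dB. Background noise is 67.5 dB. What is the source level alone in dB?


Given values:
  L_total = 87.3 dB, L_bg = 67.5 dB
Formula: L_source = 10 * log10(10^(L_total/10) - 10^(L_bg/10))
Convert to linear:
  10^(87.3/10) = 537031796.3703
  10^(67.5/10) = 5623413.2519
Difference: 537031796.3703 - 5623413.2519 = 531408383.1184
L_source = 10 * log10(531408383.1184) = 87.25

87.25 dB


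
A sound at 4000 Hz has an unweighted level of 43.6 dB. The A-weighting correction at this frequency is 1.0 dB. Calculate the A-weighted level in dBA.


Given values:
  SPL = 43.6 dB
  A-weighting at 4000 Hz = 1.0 dB
Formula: L_A = SPL + A_weight
L_A = 43.6 + (1.0)
L_A = 44.6

44.6 dBA


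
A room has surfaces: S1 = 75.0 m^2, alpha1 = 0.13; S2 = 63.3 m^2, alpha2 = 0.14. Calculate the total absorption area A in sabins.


Given surfaces:
  Surface 1: 75.0 * 0.13 = 9.75
  Surface 2: 63.3 * 0.14 = 8.862
Formula: A = sum(Si * alpha_i)
A = 9.75 + 8.862
A = 18.61

18.61 sabins
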